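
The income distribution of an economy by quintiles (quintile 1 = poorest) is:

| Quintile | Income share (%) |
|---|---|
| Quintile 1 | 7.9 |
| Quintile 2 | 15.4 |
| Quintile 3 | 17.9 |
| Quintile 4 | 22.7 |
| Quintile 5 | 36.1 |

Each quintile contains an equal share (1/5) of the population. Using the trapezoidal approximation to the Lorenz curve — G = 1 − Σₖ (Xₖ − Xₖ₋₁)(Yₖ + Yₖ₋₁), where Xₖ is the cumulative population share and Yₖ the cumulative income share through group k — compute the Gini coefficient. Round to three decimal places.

Cumulative income shares Yₖ: 0.0790, 0.2330, 0.4120, 0.6390, 1.0000
Σ (Xₖ−Xₖ₋₁)(Yₖ+Yₖ₋₁) = (1/5)(0.0790+0.0000) + (1/5)(0.2330+0.0790) + (1/5)(0.4120+0.2330) + (1/5)(0.6390+0.4120) + (1/5)(1.0000+0.6390)
  = 0.0158 + 0.0624 + 0.1290 + 0.2102 + 0.3278 = 0.7452
G = 1 − 0.7452 = 0.2548

0.255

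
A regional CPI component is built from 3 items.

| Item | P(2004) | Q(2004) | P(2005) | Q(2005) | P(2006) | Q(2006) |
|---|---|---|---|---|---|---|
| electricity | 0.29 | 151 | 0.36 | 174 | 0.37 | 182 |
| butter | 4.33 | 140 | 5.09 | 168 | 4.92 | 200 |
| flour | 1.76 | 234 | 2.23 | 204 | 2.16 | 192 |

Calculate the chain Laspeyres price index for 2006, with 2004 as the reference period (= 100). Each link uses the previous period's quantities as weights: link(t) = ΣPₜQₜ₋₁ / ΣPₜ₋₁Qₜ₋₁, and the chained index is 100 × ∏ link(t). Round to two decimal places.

117.74

Link 2004→2005:
ΣP(2005)Q(2004) = 0.36×151 + 5.09×140 + 2.23×234 = 54.36 + 712.6 + 521.82 = 1288.78
ΣP(2004)Q(2004) = 0.29×151 + 4.33×140 + 1.76×234 = 43.79 + 606.2 + 411.84 = 1061.83
link = 1288.78/1061.83 = 1.213735
Link 2005→2006:
ΣP(2006)Q(2005) = 0.37×174 + 4.92×168 + 2.16×204 = 64.38 + 826.56 + 440.64 = 1331.58
ΣP(2005)Q(2005) = 0.36×174 + 5.09×168 + 2.23×204 = 62.64 + 855.12 + 454.92 = 1372.68
link = 1331.58/1372.68 = 0.970059
Chained index = 100 × 1.213735 × 0.970059 = 117.7394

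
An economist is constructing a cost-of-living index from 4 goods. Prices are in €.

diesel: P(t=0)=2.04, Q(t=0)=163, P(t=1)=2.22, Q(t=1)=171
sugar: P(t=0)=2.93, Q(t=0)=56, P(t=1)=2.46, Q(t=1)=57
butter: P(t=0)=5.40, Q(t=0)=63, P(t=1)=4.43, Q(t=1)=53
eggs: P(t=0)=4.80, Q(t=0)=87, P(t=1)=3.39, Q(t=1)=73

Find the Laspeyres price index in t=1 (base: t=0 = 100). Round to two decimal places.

Laspeyres price index uses base-period quantities as weights.
ΣP(t=1)·Q(t=0) = 2.22×163 + 2.46×56 + 4.43×63 + 3.39×87 = 361.86 + 137.76 + 279.09 + 294.93 = 1073.64
ΣP(t=0)·Q(t=0) = 2.04×163 + 2.93×56 + 5.40×63 + 4.80×87 = 332.52 + 164.08 + 340.2 + 417.6 = 1254.4
Index = 1073.64 / 1254.4 × 100 = 85.5899

85.59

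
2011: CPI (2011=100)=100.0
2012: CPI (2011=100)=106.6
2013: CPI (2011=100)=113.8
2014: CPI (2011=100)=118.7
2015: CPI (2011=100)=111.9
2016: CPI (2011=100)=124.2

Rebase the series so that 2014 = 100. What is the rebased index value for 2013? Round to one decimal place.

Rebased(2013) = 113.8 / 118.7 × 100 = 95.8719

95.9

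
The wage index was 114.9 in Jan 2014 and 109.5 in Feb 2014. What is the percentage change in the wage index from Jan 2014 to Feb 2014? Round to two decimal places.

Change = (109.5 − 114.9) / 114.9 × 100
       = -5.4 / 114.9 × 100 = -4.6997%

-4.70%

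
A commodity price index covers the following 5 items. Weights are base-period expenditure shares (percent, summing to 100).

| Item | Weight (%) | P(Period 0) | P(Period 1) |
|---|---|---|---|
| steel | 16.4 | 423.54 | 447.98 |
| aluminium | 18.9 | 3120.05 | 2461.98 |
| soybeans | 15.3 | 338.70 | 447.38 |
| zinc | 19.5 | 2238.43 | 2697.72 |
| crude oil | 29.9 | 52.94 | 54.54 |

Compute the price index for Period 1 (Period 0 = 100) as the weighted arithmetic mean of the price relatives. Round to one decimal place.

106.8

steel: 16.4 × (447.98/423.54) = 16.4 × 1.057704 = 17.3463
aluminium: 18.9 × (2461.98/3120.05) = 18.9 × 0.789084 = 14.9137
soybeans: 15.3 × (447.38/338.70) = 15.3 × 1.320874 = 20.2094
zinc: 19.5 × (2697.72/2238.43) = 19.5 × 1.205184 = 23.5011
crude oil: 29.9 × (54.54/52.94) = 29.9 × 1.030223 = 30.8037
Index = Σ wᵢ·(p₁ᵢ/p₀ᵢ) = 17.3463 + 14.9137 + 20.2094 + 23.5011 + 30.8037 = 106.7741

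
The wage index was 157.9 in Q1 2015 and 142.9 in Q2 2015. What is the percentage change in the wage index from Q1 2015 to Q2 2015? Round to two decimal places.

Change = (142.9 − 157.9) / 157.9 × 100
       = -15.0 / 157.9 × 100 = -9.4997%

-9.50%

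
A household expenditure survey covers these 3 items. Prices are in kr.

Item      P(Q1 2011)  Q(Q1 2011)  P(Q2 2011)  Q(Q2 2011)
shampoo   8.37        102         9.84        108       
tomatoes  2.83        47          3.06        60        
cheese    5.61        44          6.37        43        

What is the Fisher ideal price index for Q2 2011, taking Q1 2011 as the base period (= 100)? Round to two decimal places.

Laspeyres component (base-period weights):
ΣP(Q2 2011)Q(Q1 2011) = 9.84×102 + 3.06×47 + 6.37×44 = 1003.68 + 143.82 + 280.28 = 1427.78
ΣP(Q1 2011)Q(Q1 2011) = 8.37×102 + 2.83×47 + 5.61×44 = 853.74 + 133.01 + 246.84 = 1233.59
L = 1427.78 / 1233.59 × 100 = 115.7419
Paasche component (current-period weights):
ΣP(Q2 2011)Q(Q2 2011) = 9.84×108 + 3.06×60 + 6.37×43 = 1062.72 + 183.6 + 273.91 = 1520.23
ΣP(Q1 2011)Q(Q2 2011) = 8.37×108 + 2.83×60 + 5.61×43 = 903.96 + 169.8 + 241.23 = 1314.99
P = 1520.23 / 1314.99 × 100 = 115.6077
Fisher = √(L × P) = √(115.7419 × 115.6077) = 115.6748

115.67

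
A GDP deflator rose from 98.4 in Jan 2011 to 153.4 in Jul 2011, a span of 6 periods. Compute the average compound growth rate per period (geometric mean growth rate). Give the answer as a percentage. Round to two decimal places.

7.68%

Growth factor = (153.4/98.4)^(1/6) = (1.558943)^(1/6) = 1.076808
Growth rate = 1.076808 − 1 = 0.076808 = 7.6808%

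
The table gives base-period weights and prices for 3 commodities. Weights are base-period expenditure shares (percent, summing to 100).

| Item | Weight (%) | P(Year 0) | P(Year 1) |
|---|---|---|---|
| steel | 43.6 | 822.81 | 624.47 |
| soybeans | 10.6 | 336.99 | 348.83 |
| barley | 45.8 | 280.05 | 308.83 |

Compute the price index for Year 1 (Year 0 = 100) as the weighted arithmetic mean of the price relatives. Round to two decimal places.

steel: 43.6 × (624.47/822.81) = 43.6 × 0.758948 = 33.0901
soybeans: 10.6 × (348.83/336.99) = 10.6 × 1.035135 = 10.9724
barley: 45.8 × (308.83/280.05) = 45.8 × 1.102767 = 50.5067
Index = Σ wᵢ·(p₁ᵢ/p₀ᵢ) = 33.0901 + 10.9724 + 50.5067 = 94.5693

94.57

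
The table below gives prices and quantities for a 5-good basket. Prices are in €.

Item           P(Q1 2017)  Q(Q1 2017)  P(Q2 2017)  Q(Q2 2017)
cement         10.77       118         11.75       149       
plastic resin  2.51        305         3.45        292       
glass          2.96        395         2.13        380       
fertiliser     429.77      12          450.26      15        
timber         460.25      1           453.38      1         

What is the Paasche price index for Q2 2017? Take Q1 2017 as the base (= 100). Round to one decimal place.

Paasche price index uses current-period quantities as weights.
ΣP(Q2 2017)·Q(Q2 2017) = 11.75×149 + 3.45×292 + 2.13×380 + 450.26×15 + 453.38×1 = 1750.75 + 1007.4 + 809.4 + 6753.9 + 453.38 = 10774.83
ΣP(Q1 2017)·Q(Q2 2017) = 10.77×149 + 2.51×292 + 2.96×380 + 429.77×15 + 460.25×1 = 1604.73 + 732.92 + 1124.8 + 6446.55 + 460.25 = 10369.25
Index = 10774.83 / 10369.25 × 100 = 103.9114

103.9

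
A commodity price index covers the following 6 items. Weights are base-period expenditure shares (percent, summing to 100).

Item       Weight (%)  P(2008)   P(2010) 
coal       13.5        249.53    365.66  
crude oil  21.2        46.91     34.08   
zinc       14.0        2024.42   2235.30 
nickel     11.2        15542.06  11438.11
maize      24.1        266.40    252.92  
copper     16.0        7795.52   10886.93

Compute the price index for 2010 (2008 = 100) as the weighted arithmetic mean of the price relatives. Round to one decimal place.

104.1

coal: 13.5 × (365.66/249.53) = 13.5 × 1.465395 = 19.7828
crude oil: 21.2 × (34.08/46.91) = 21.2 × 0.726498 = 15.4017
zinc: 14.0 × (2235.30/2024.42) = 14.0 × 1.104168 = 15.4584
nickel: 11.2 × (11438.11/15542.06) = 11.2 × 0.735946 = 8.2426
maize: 24.1 × (252.92/266.40) = 24.1 × 0.949399 = 22.8805
copper: 16.0 × (10886.93/7795.52) = 16.0 × 1.396562 = 22.3450
Index = Σ wᵢ·(p₁ᵢ/p₀ᵢ) = 19.7828 + 15.4017 + 15.4584 + 8.2426 + 22.8805 + 22.3450 = 104.1110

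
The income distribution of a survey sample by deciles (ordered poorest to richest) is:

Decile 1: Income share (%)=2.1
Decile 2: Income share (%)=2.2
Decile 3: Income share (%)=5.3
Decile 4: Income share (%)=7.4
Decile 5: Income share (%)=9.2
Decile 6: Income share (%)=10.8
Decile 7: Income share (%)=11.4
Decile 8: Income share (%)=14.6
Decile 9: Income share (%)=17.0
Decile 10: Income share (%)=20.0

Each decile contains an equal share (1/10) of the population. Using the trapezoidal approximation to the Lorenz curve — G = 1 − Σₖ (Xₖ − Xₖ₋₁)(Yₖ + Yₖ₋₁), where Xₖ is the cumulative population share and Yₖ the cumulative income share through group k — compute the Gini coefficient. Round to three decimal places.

Cumulative income shares Yₖ: 0.0210, 0.0430, 0.0960, 0.1700, 0.2620, 0.3700, 0.4840, 0.6300, 0.8000, 1.0000
Σ (Xₖ−Xₖ₋₁)(Yₖ+Yₖ₋₁) = (1/10)(0.0210+0.0000) + (1/10)(0.0430+0.0210) + (1/10)(0.0960+0.0430) + (1/10)(0.1700+0.0960) + (1/10)(0.2620+0.1700) + (1/10)(0.3700+0.2620) + (1/10)(0.4840+0.3700) + (1/10)(0.6300+0.4840) + (1/10)(0.8000+0.6300) + (1/10)(1.0000+0.8000)
  = 0.0021 + 0.0064 + 0.0139 + 0.0266 + 0.0432 + 0.0632 + 0.0854 + 0.1114 + 0.1430 + 0.1800 = 0.6752
G = 1 − 0.6752 = 0.3248

0.325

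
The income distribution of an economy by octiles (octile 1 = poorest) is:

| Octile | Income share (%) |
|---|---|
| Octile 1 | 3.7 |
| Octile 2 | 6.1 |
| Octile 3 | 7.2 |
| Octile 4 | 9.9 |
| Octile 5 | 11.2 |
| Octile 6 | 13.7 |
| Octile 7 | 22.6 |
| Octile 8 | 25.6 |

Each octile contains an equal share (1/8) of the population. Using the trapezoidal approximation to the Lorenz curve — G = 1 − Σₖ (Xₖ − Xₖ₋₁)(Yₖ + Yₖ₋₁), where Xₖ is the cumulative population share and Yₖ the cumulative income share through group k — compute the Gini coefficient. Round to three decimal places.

Cumulative income shares Yₖ: 0.0370, 0.0980, 0.1700, 0.2690, 0.3810, 0.5180, 0.7440, 1.0000
Σ (Xₖ−Xₖ₋₁)(Yₖ+Yₖ₋₁) = (1/8)(0.0370+0.0000) + (1/8)(0.0980+0.0370) + (1/8)(0.1700+0.0980) + (1/8)(0.2690+0.1700) + (1/8)(0.3810+0.2690) + (1/8)(0.5180+0.3810) + (1/8)(0.7440+0.5180) + (1/8)(1.0000+0.7440)
  = 0.0046 + 0.0169 + 0.0335 + 0.0549 + 0.0813 + 0.1124 + 0.1578 + 0.2180 = 0.6793
G = 1 − 0.6793 = 0.3207

0.321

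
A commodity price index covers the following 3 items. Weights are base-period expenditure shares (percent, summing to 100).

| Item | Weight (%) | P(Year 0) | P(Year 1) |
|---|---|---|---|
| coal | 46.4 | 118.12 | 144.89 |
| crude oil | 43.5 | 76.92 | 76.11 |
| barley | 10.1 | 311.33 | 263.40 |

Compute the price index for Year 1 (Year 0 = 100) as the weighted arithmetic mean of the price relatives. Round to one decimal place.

108.5

coal: 46.4 × (144.89/118.12) = 46.4 × 1.226634 = 56.9158
crude oil: 43.5 × (76.11/76.92) = 43.5 × 0.989470 = 43.0419
barley: 10.1 × (263.40/311.33) = 10.1 × 0.846048 = 8.5451
Index = Σ wᵢ·(p₁ᵢ/p₀ᵢ) = 56.9158 + 43.0419 + 8.5451 = 108.5028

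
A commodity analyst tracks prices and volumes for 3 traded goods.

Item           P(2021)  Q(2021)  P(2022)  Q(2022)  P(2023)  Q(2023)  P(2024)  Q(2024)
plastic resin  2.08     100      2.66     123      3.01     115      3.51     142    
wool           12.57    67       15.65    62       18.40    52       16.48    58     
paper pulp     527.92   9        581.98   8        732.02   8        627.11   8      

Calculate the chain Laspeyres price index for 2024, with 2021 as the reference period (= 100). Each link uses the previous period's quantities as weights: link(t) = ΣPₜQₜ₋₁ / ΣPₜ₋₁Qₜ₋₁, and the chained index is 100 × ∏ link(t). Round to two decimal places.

Link 2021→2022:
ΣP(2022)Q(2021) = 2.66×100 + 15.65×67 + 581.98×9 = 266 + 1048.55 + 5237.82 = 6552.37
ΣP(2021)Q(2021) = 2.08×100 + 12.57×67 + 527.92×9 = 208 + 842.19 + 4751.28 = 5801.47
link = 6552.37/5801.47 = 1.129433
Link 2022→2023:
ΣP(2023)Q(2022) = 3.01×123 + 18.40×62 + 732.02×8 = 370.23 + 1140.8 + 5856.16 = 7367.19
ΣP(2022)Q(2022) = 2.66×123 + 15.65×62 + 581.98×8 = 327.18 + 970.3 + 4655.84 = 5953.32
link = 7367.19/5953.32 = 1.237493
Link 2023→2024:
ΣP(2024)Q(2023) = 3.51×115 + 16.48×52 + 627.11×8 = 403.65 + 856.96 + 5016.88 = 6277.49
ΣP(2023)Q(2023) = 3.01×115 + 18.40×52 + 732.02×8 = 346.15 + 956.8 + 5856.16 = 7159.11
link = 6277.49/7159.11 = 0.876853
Chained index = 100 × 1.129433 × 1.237493 × 0.876853 = 122.5547

122.55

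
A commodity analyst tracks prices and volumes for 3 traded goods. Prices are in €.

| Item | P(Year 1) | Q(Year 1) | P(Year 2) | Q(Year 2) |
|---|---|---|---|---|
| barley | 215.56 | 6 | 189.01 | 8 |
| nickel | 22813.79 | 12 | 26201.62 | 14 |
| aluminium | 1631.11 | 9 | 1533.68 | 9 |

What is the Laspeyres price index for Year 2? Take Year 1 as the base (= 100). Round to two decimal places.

113.67

Laspeyres price index uses base-period quantities as weights.
ΣP(Year 2)·Q(Year 1) = 189.01×6 + 26201.62×12 + 1533.68×9 = 1134.06 + 314419.44 + 13803.12 = 329356.62
ΣP(Year 1)·Q(Year 1) = 215.56×6 + 22813.79×12 + 1631.11×9 = 1293.36 + 273765.48 + 14679.99 = 289738.83
Index = 329356.62 / 289738.83 × 100 = 113.6736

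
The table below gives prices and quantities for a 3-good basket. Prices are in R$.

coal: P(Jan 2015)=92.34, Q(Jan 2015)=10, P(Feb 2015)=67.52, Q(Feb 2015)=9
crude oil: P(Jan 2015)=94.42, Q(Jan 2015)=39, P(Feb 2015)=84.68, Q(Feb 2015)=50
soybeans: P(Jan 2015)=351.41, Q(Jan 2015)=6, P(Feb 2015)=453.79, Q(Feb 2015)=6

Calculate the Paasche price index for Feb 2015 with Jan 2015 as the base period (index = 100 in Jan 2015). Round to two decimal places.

Paasche price index uses current-period quantities as weights.
ΣP(Feb 2015)·Q(Feb 2015) = 67.52×9 + 84.68×50 + 453.79×6 = 607.68 + 4234 + 2722.74 = 7564.42
ΣP(Jan 2015)·Q(Feb 2015) = 92.34×9 + 94.42×50 + 351.41×6 = 831.06 + 4721 + 2108.46 = 7660.52
Index = 7564.42 / 7660.52 × 100 = 98.7455

98.75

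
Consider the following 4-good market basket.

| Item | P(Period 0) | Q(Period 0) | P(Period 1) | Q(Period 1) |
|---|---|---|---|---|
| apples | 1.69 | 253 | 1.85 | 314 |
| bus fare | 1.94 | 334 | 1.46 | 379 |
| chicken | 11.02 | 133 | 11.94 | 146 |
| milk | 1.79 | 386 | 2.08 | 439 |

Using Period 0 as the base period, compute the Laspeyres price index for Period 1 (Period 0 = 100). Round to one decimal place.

103.5

Laspeyres price index uses base-period quantities as weights.
ΣP(Period 1)·Q(Period 0) = 1.85×253 + 1.46×334 + 11.94×133 + 2.08×386 = 468.05 + 487.64 + 1588.02 + 802.88 = 3346.59
ΣP(Period 0)·Q(Period 0) = 1.69×253 + 1.94×334 + 11.02×133 + 1.79×386 = 427.57 + 647.96 + 1465.66 + 690.94 = 3232.13
Index = 3346.59 / 3232.13 × 100 = 103.5413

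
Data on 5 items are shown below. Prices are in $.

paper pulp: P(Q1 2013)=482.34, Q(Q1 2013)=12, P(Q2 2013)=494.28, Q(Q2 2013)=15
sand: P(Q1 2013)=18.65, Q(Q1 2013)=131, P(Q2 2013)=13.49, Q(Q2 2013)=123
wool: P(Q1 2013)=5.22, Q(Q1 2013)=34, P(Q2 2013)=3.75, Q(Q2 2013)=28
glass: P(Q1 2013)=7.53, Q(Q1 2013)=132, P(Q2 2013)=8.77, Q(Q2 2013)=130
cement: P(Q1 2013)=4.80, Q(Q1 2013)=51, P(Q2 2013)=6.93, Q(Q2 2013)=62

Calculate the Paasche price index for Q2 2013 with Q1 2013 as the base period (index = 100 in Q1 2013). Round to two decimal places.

Paasche price index uses current-period quantities as weights.
ΣP(Q2 2013)·Q(Q2 2013) = 494.28×15 + 13.49×123 + 3.75×28 + 8.77×130 + 6.93×62 = 7414.2 + 1659.27 + 105 + 1140.1 + 429.66 = 10748.23
ΣP(Q1 2013)·Q(Q2 2013) = 482.34×15 + 18.65×123 + 5.22×28 + 7.53×130 + 4.80×62 = 7235.1 + 2293.95 + 146.16 + 978.9 + 297.6 = 10951.71
Index = 10748.23 / 10951.71 × 100 = 98.1420

98.14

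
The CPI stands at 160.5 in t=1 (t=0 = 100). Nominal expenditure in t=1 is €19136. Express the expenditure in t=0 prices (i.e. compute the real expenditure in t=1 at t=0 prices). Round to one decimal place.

Real = Nominal ÷ (Index/100) = 19136 ÷ (160.5/100)
     = 19136 ÷ 1.605 = 11922.7414

11922.7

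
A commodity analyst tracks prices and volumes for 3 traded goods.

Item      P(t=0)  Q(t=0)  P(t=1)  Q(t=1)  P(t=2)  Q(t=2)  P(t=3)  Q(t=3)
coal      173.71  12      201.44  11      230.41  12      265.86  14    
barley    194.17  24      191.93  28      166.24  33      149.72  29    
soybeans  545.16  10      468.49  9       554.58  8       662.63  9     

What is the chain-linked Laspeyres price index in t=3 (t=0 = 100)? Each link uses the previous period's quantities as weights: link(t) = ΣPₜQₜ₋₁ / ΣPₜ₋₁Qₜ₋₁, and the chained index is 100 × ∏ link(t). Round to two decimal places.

Link t=0→t=1:
ΣP(t=1)Q(t=0) = 201.44×12 + 191.93×24 + 468.49×10 = 2417.28 + 4606.32 + 4684.9 = 11708.5
ΣP(t=0)Q(t=0) = 173.71×12 + 194.17×24 + 545.16×10 = 2084.52 + 4660.08 + 5451.6 = 12196.2
link = 11708.5/12196.2 = 0.960012
Link t=1→t=2:
ΣP(t=2)Q(t=1) = 230.41×11 + 166.24×28 + 554.58×9 = 2534.51 + 4654.72 + 4991.22 = 12180.45
ΣP(t=1)Q(t=1) = 201.44×11 + 191.93×28 + 468.49×9 = 2215.84 + 5374.04 + 4216.41 = 11806.29
link = 12180.45/11806.29 = 1.031692
Link t=2→t=3:
ΣP(t=3)Q(t=2) = 265.86×12 + 149.72×33 + 662.63×8 = 3190.32 + 4940.76 + 5301.04 = 13432.12
ΣP(t=2)Q(t=2) = 230.41×12 + 166.24×33 + 554.58×8 = 2764.92 + 5485.92 + 4436.64 = 12687.48
link = 13432.12/12687.48 = 1.058691
Chained index = 100 × 0.960012 × 1.031692 × 1.058691 = 104.8566

104.86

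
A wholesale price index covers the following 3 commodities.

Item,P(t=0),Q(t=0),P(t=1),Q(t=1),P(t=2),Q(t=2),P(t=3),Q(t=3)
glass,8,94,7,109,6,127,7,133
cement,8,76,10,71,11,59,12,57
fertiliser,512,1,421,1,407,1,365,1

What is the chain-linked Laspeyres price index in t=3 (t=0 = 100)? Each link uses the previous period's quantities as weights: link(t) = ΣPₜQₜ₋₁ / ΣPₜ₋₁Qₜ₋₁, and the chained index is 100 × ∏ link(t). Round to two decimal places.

103.11

Link t=0→t=1:
ΣP(t=1)Q(t=0) = 7×94 + 10×76 + 421×1 = 658 + 760 + 421 = 1839
ΣP(t=0)Q(t=0) = 8×94 + 8×76 + 512×1 = 752 + 608 + 512 = 1872
link = 1839/1872 = 0.982372
Link t=1→t=2:
ΣP(t=2)Q(t=1) = 6×109 + 11×71 + 407×1 = 654 + 781 + 407 = 1842
ΣP(t=1)Q(t=1) = 7×109 + 10×71 + 421×1 = 763 + 710 + 421 = 1894
link = 1842/1894 = 0.972545
Link t=2→t=3:
ΣP(t=3)Q(t=2) = 7×127 + 12×59 + 365×1 = 889 + 708 + 365 = 1962
ΣP(t=2)Q(t=2) = 6×127 + 11×59 + 407×1 = 762 + 649 + 407 = 1818
link = 1962/1818 = 1.079208
Chained index = 100 × 0.982372 × 0.972545 × 1.079208 = 103.1076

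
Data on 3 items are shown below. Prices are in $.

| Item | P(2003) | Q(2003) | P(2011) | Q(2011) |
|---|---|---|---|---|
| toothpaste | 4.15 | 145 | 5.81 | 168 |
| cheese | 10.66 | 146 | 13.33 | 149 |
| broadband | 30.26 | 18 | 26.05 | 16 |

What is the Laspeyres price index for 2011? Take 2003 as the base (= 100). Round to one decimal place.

120.5

Laspeyres price index uses base-period quantities as weights.
ΣP(2011)·Q(2003) = 5.81×145 + 13.33×146 + 26.05×18 = 842.45 + 1946.18 + 468.9 = 3257.53
ΣP(2003)·Q(2003) = 4.15×145 + 10.66×146 + 30.26×18 = 601.75 + 1556.36 + 544.68 = 2702.79
Index = 3257.53 / 2702.79 × 100 = 120.5247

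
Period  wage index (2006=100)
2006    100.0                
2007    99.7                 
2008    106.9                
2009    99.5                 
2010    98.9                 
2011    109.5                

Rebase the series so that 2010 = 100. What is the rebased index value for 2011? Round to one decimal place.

110.7

Rebased(2011) = 109.5 / 98.9 × 100 = 110.7179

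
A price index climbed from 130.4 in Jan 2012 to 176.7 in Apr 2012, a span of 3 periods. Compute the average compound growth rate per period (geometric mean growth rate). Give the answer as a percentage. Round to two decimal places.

10.66%

Growth factor = (176.7/130.4)^(1/3) = (1.355061)^(1/3) = 1.106589
Growth rate = 1.106589 − 1 = 0.106589 = 10.6589%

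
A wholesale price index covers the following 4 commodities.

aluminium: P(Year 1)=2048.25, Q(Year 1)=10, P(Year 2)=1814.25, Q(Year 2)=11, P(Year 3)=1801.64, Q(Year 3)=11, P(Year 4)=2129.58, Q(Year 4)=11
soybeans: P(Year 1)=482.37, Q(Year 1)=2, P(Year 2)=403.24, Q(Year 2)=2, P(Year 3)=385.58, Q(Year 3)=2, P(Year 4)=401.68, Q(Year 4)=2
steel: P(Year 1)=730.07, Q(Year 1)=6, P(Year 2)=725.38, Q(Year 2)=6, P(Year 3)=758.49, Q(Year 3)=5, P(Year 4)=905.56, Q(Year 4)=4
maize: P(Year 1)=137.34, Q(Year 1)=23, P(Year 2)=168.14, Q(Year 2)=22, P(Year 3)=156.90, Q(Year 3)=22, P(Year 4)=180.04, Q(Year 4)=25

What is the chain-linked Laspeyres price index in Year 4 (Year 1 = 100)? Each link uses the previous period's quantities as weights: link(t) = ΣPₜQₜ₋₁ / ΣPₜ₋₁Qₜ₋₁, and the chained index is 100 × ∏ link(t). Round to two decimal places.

Link Year 1→Year 2:
ΣP(Year 2)Q(Year 1) = 1814.25×10 + 403.24×2 + 725.38×6 + 168.14×23 = 18142.5 + 806.48 + 4352.28 + 3867.22 = 27168.48
ΣP(Year 1)Q(Year 1) = 2048.25×10 + 482.37×2 + 730.07×6 + 137.34×23 = 20482.5 + 964.74 + 4380.42 + 3158.82 = 28986.48
link = 27168.48/28986.48 = 0.937281
Link Year 2→Year 3:
ΣP(Year 3)Q(Year 2) = 1801.64×11 + 385.58×2 + 758.49×6 + 156.90×22 = 19818.04 + 771.16 + 4550.94 + 3451.8 = 28591.94
ΣP(Year 2)Q(Year 2) = 1814.25×11 + 403.24×2 + 725.38×6 + 168.14×22 = 19956.75 + 806.48 + 4352.28 + 3699.08 = 28814.59
link = 28591.94/28814.59 = 0.992273
Link Year 3→Year 4:
ΣP(Year 4)Q(Year 3) = 2129.58×11 + 401.68×2 + 905.56×5 + 180.04×22 = 23425.38 + 803.36 + 4527.8 + 3960.88 = 32717.42
ΣP(Year 3)Q(Year 3) = 1801.64×11 + 385.58×2 + 758.49×5 + 156.90×22 = 19818.04 + 771.16 + 3792.45 + 3451.8 = 27833.45
link = 32717.42/27833.45 = 1.175471
Chained index = 100 × 0.937281 × 0.992273 × 1.175471 = 109.3234

109.32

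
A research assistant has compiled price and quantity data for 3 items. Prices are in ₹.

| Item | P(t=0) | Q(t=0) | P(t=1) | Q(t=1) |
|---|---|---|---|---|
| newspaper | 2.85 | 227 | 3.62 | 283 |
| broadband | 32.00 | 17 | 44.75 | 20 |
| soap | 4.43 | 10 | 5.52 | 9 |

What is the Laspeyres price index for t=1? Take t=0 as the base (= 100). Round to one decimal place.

Laspeyres price index uses base-period quantities as weights.
ΣP(t=1)·Q(t=0) = 3.62×227 + 44.75×17 + 5.52×10 = 821.74 + 760.75 + 55.2 = 1637.69
ΣP(t=0)·Q(t=0) = 2.85×227 + 32.00×17 + 4.43×10 = 646.95 + 544 + 44.3 = 1235.25
Index = 1637.69 / 1235.25 × 100 = 132.5796

132.6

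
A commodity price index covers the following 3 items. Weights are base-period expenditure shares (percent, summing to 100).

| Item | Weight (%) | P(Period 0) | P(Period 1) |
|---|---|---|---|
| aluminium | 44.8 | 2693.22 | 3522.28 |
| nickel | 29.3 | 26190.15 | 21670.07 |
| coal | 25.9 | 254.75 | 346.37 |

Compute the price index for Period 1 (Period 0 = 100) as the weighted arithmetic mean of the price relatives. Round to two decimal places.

118.05

aluminium: 44.8 × (3522.28/2693.22) = 44.8 × 1.307832 = 58.5909
nickel: 29.3 × (21670.07/26190.15) = 29.3 × 0.827413 = 24.2432
coal: 25.9 × (346.37/254.75) = 25.9 × 1.359647 = 35.2148
Index = Σ wᵢ·(p₁ᵢ/p₀ᵢ) = 58.5909 + 24.2432 + 35.2148 = 118.0489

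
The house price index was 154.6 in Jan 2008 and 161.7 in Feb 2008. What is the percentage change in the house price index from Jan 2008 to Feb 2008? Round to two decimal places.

Change = (161.7 − 154.6) / 154.6 × 100
       = 7.1 / 154.6 × 100 = 4.5925%

4.59%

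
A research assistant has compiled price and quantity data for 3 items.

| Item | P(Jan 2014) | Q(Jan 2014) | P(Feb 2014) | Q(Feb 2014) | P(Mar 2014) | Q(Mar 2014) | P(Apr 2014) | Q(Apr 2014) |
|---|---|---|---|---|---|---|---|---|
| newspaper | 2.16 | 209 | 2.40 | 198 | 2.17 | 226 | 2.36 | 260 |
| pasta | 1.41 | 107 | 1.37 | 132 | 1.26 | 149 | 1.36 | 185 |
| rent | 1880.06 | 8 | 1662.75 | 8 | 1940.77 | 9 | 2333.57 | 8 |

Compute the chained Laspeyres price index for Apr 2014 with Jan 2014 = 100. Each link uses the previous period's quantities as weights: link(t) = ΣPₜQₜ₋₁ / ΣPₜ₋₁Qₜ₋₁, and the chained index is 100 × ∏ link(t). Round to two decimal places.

123.40

Link Jan 2014→Feb 2014:
ΣP(Feb 2014)Q(Jan 2014) = 2.40×209 + 1.37×107 + 1662.75×8 = 501.6 + 146.59 + 13302 = 13950.19
ΣP(Jan 2014)Q(Jan 2014) = 2.16×209 + 1.41×107 + 1880.06×8 = 451.44 + 150.87 + 15040.48 = 15642.79
link = 13950.19/15642.79 = 0.891797
Link Feb 2014→Mar 2014:
ΣP(Mar 2014)Q(Feb 2014) = 2.17×198 + 1.26×132 + 1940.77×8 = 429.66 + 166.32 + 15526.16 = 16122.14
ΣP(Feb 2014)Q(Feb 2014) = 2.40×198 + 1.37×132 + 1662.75×8 = 475.2 + 180.84 + 13302 = 13958.04
link = 16122.14/13958.04 = 1.155043
Link Mar 2014→Apr 2014:
ΣP(Apr 2014)Q(Mar 2014) = 2.36×226 + 1.36×149 + 2333.57×9 = 533.36 + 202.64 + 21002.13 = 21738.13
ΣP(Mar 2014)Q(Mar 2014) = 2.17×226 + 1.26×149 + 1940.77×9 = 490.42 + 187.74 + 17466.93 = 18145.09
link = 21738.13/18145.09 = 1.198017
Chained index = 100 × 0.891797 × 1.155043 × 1.198017 = 123.4034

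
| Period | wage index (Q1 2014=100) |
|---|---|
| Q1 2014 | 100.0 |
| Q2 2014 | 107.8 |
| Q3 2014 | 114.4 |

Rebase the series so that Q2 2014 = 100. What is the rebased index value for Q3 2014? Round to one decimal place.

106.1

Rebased(Q3 2014) = 114.4 / 107.8 × 100 = 106.1224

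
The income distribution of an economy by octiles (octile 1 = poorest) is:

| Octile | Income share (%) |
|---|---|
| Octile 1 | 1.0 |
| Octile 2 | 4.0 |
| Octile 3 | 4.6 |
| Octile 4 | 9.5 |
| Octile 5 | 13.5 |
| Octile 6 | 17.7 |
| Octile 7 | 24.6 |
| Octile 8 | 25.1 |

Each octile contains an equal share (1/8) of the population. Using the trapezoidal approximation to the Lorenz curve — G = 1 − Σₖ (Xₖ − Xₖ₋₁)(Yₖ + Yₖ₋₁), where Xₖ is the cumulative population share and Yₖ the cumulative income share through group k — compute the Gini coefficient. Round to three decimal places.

0.394

Cumulative income shares Yₖ: 0.0100, 0.0500, 0.0960, 0.1910, 0.3260, 0.5030, 0.7490, 1.0000
Σ (Xₖ−Xₖ₋₁)(Yₖ+Yₖ₋₁) = (1/8)(0.0100+0.0000) + (1/8)(0.0500+0.0100) + (1/8)(0.0960+0.0500) + (1/8)(0.1910+0.0960) + (1/8)(0.3260+0.1910) + (1/8)(0.5030+0.3260) + (1/8)(0.7490+0.5030) + (1/8)(1.0000+0.7490)
  = 0.0013 + 0.0075 + 0.0183 + 0.0359 + 0.0646 + 0.1036 + 0.1565 + 0.2186 = 0.6063
G = 1 − 0.6063 = 0.3937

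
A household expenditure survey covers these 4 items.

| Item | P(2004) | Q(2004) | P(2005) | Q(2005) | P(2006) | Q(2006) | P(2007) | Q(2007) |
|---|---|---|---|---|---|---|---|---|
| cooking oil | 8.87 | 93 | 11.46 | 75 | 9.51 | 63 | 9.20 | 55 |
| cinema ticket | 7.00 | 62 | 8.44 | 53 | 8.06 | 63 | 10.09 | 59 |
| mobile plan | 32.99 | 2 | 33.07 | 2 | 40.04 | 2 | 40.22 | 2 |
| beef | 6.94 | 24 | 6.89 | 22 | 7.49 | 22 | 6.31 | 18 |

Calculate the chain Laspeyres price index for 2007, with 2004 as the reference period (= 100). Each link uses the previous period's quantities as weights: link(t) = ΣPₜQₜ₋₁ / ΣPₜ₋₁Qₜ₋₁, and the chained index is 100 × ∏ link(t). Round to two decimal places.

Link 2004→2005:
ΣP(2005)Q(2004) = 11.46×93 + 8.44×62 + 33.07×2 + 6.89×24 = 1065.78 + 523.28 + 66.14 + 165.36 = 1820.56
ΣP(2004)Q(2004) = 8.87×93 + 7.00×62 + 32.99×2 + 6.94×24 = 824.91 + 434 + 65.98 + 166.56 = 1491.45
link = 1820.56/1491.45 = 1.220664
Link 2005→2006:
ΣP(2006)Q(2005) = 9.51×75 + 8.06×53 + 40.04×2 + 7.49×22 = 713.25 + 427.18 + 80.08 + 164.78 = 1385.29
ΣP(2005)Q(2005) = 11.46×75 + 8.44×53 + 33.07×2 + 6.89×22 = 859.5 + 447.32 + 66.14 + 151.58 = 1524.54
link = 1385.29/1524.54 = 0.908661
Link 2006→2007:
ΣP(2007)Q(2006) = 9.20×63 + 10.09×63 + 40.22×2 + 6.31×22 = 579.6 + 635.67 + 80.44 + 138.82 = 1434.53
ΣP(2006)Q(2006) = 9.51×63 + 8.06×63 + 40.04×2 + 7.49×22 = 599.13 + 507.78 + 80.08 + 164.78 = 1351.77
link = 1434.53/1351.77 = 1.061223
Chained index = 100 × 1.220664 × 0.908661 × 1.061223 = 117.7077

117.71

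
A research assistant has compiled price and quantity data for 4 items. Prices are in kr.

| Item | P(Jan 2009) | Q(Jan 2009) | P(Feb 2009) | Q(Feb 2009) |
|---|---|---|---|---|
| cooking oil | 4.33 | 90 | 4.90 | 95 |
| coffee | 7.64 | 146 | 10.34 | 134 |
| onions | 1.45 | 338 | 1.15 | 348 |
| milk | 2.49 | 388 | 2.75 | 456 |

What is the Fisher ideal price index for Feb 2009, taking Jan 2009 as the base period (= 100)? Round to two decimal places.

114.51

Laspeyres component (base-period weights):
ΣP(Feb 2009)Q(Jan 2009) = 4.90×90 + 10.34×146 + 1.15×338 + 2.75×388 = 441 + 1509.64 + 388.7 + 1067 = 3406.34
ΣP(Jan 2009)Q(Jan 2009) = 4.33×90 + 7.64×146 + 1.45×338 + 2.49×388 = 389.7 + 1115.44 + 490.1 + 966.12 = 2961.36
L = 3406.34 / 2961.36 × 100 = 115.0262
Paasche component (current-period weights):
ΣP(Feb 2009)Q(Feb 2009) = 4.90×95 + 10.34×134 + 1.15×348 + 2.75×456 = 465.5 + 1385.56 + 400.2 + 1254 = 3505.26
ΣP(Jan 2009)Q(Feb 2009) = 4.33×95 + 7.64×134 + 1.45×348 + 2.49×456 = 411.35 + 1023.76 + 504.6 + 1135.44 = 3075.15
P = 3505.26 / 3075.15 × 100 = 113.9866
Fisher = √(L × P) = √(115.0262 × 113.9866) = 114.5052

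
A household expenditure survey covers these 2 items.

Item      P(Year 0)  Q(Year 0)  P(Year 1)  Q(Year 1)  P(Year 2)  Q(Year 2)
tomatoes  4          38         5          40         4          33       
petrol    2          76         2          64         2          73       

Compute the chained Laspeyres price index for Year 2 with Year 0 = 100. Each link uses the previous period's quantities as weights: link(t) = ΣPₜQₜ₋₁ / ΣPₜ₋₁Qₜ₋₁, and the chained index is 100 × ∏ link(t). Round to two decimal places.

98.78

Link Year 0→Year 1:
ΣP(Year 1)Q(Year 0) = 5×38 + 2×76 = 190 + 152 = 342
ΣP(Year 0)Q(Year 0) = 4×38 + 2×76 = 152 + 152 = 304
link = 342/304 = 1.125000
Link Year 1→Year 2:
ΣP(Year 2)Q(Year 1) = 4×40 + 2×64 = 160 + 128 = 288
ΣP(Year 1)Q(Year 1) = 5×40 + 2×64 = 200 + 128 = 328
link = 288/328 = 0.878049
Chained index = 100 × 1.125000 × 0.878049 = 98.7805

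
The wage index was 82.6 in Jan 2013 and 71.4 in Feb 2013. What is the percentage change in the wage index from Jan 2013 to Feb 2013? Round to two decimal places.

Change = (71.4 − 82.6) / 82.6 × 100
       = -11.2 / 82.6 × 100 = -13.5593%

-13.56%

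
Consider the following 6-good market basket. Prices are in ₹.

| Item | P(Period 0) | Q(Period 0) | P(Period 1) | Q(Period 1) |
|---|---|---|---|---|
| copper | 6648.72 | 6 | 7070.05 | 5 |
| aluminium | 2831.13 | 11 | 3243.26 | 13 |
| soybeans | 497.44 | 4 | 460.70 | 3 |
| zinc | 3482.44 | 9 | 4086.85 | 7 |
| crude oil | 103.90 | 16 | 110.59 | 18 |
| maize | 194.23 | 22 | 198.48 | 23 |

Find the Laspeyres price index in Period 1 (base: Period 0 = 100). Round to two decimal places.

Laspeyres price index uses base-period quantities as weights.
ΣP(Period 1)·Q(Period 0) = 7070.05×6 + 3243.26×11 + 460.70×4 + 4086.85×9 + 110.59×16 + 198.48×22 = 42420.3 + 35675.86 + 1842.8 + 36781.65 + 1769.44 + 4366.56 = 122856.61
ΣP(Period 0)·Q(Period 0) = 6648.72×6 + 2831.13×11 + 497.44×4 + 3482.44×9 + 103.90×16 + 194.23×22 = 39892.32 + 31142.43 + 1989.76 + 31341.96 + 1662.4 + 4273.06 = 110301.93
Index = 122856.61 / 110301.93 × 100 = 111.3821

111.38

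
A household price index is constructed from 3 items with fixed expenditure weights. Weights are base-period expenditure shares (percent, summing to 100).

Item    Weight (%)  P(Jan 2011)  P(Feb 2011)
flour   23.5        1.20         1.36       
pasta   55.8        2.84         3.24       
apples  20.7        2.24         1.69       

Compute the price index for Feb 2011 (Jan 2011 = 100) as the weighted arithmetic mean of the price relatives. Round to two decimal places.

flour: 23.5 × (1.36/1.20) = 23.5 × 1.133333 = 26.6333
pasta: 55.8 × (3.24/2.84) = 55.8 × 1.140845 = 63.6592
apples: 20.7 × (1.69/2.24) = 20.7 × 0.754464 = 15.6174
Index = Σ wᵢ·(p₁ᵢ/p₀ᵢ) = 26.6333 + 63.6592 + 15.6174 = 105.9099

105.91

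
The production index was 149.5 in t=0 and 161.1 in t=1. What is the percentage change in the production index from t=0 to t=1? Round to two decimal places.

7.76%

Change = (161.1 − 149.5) / 149.5 × 100
       = 11.6 / 149.5 × 100 = 7.7592%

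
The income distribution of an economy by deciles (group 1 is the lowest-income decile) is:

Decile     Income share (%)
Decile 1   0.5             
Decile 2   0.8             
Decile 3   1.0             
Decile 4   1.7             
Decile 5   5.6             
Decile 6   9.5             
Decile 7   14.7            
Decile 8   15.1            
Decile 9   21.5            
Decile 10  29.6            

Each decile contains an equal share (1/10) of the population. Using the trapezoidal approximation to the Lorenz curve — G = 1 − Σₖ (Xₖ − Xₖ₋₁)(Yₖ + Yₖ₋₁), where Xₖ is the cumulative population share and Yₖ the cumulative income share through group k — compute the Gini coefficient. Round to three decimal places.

0.520

Cumulative income shares Yₖ: 0.0050, 0.0130, 0.0230, 0.0400, 0.0960, 0.1910, 0.3380, 0.4890, 0.7040, 1.0000
Σ (Xₖ−Xₖ₋₁)(Yₖ+Yₖ₋₁) = (1/10)(0.0050+0.0000) + (1/10)(0.0130+0.0050) + (1/10)(0.0230+0.0130) + (1/10)(0.0400+0.0230) + (1/10)(0.0960+0.0400) + (1/10)(0.1910+0.0960) + (1/10)(0.3380+0.1910) + (1/10)(0.4890+0.3380) + (1/10)(0.7040+0.4890) + (1/10)(1.0000+0.7040)
  = 0.0005 + 0.0018 + 0.0036 + 0.0063 + 0.0136 + 0.0287 + 0.0529 + 0.0827 + 0.1193 + 0.1704 = 0.4798
G = 1 − 0.4798 = 0.5202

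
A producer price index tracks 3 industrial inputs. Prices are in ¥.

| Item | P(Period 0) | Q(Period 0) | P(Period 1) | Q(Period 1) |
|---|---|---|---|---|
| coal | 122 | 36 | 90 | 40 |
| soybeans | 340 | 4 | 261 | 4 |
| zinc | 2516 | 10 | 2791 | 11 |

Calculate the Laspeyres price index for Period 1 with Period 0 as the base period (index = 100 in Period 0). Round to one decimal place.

Laspeyres price index uses base-period quantities as weights.
ΣP(Period 1)·Q(Period 0) = 90×36 + 261×4 + 2791×10 = 3240 + 1044 + 27910 = 32194
ΣP(Period 0)·Q(Period 0) = 122×36 + 340×4 + 2516×10 = 4392 + 1360 + 25160 = 30912
Index = 32194 / 30912 × 100 = 104.1473

104.1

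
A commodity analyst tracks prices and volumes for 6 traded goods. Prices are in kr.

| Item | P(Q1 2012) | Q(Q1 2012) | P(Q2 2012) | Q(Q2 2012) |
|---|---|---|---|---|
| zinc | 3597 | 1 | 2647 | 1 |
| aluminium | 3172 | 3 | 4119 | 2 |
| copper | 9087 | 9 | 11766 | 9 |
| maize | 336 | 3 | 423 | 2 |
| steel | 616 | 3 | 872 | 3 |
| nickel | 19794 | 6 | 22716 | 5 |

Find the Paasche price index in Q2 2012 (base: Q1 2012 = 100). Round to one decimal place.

Paasche price index uses current-period quantities as weights.
ΣP(Q2 2012)·Q(Q2 2012) = 2647×1 + 4119×2 + 11766×9 + 423×2 + 872×3 + 22716×5 = 2647 + 8238 + 105894 + 846 + 2616 + 113580 = 233821
ΣP(Q1 2012)·Q(Q2 2012) = 3597×1 + 3172×2 + 9087×9 + 336×2 + 616×3 + 19794×5 = 3597 + 6344 + 81783 + 672 + 1848 + 98970 = 193214
Index = 233821 / 193214 × 100 = 121.0166

121.0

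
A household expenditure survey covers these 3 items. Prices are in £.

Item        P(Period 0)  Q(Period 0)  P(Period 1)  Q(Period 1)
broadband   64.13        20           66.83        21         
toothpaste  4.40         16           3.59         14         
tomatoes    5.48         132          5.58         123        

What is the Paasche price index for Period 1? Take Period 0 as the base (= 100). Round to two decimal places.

Paasche price index uses current-period quantities as weights.
ΣP(Period 1)·Q(Period 1) = 66.83×21 + 3.59×14 + 5.58×123 = 1403.43 + 50.26 + 686.34 = 2140.03
ΣP(Period 0)·Q(Period 1) = 64.13×21 + 4.40×14 + 5.48×123 = 1346.73 + 61.6 + 674.04 = 2082.37
Index = 2140.03 / 2082.37 × 100 = 102.7690

102.77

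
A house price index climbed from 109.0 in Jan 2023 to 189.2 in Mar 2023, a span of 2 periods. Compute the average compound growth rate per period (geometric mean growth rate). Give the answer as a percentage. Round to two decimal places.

31.75%

Growth factor = (189.2/109.0)^(1/2) = (1.735780)^(1/2) = 1.317490
Growth rate = 1.317490 − 1 = 0.317490 = 31.7490%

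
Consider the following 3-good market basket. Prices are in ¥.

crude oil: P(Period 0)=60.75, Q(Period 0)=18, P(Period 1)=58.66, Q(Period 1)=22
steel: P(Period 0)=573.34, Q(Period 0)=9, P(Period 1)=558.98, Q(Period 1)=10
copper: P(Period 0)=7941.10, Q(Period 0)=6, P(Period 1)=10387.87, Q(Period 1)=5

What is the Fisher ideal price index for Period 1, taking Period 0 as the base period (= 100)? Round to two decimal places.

Laspeyres component (base-period weights):
ΣP(Period 1)Q(Period 0) = 58.66×18 + 558.98×9 + 10387.87×6 = 1055.88 + 5030.82 + 62327.22 = 68413.92
ΣP(Period 0)Q(Period 0) = 60.75×18 + 573.34×9 + 7941.10×6 = 1093.5 + 5160.06 + 47646.6 = 53900.16
L = 68413.92 / 53900.16 × 100 = 126.9271
Paasche component (current-period weights):
ΣP(Period 1)Q(Period 1) = 58.66×22 + 558.98×10 + 10387.87×5 = 1290.52 + 5589.8 + 51939.35 = 58819.67
ΣP(Period 0)Q(Period 1) = 60.75×22 + 573.34×10 + 7941.10×5 = 1336.5 + 5733.4 + 39705.5 = 46775.4
P = 58819.67 / 46775.4 × 100 = 125.7492
Fisher = √(L × P) = √(126.9271 × 125.7492) = 126.3368

126.34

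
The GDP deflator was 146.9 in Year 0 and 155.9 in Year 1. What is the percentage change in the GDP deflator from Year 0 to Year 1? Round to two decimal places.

Change = (155.9 − 146.9) / 146.9 × 100
       = 9.0 / 146.9 × 100 = 6.1266%

6.13%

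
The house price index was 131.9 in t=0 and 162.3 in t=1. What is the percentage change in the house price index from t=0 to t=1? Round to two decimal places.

Change = (162.3 − 131.9) / 131.9 × 100
       = 30.4 / 131.9 × 100 = 23.0478%

23.05%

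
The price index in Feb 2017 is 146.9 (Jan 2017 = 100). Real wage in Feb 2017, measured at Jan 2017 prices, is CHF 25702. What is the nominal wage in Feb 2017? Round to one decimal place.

Nominal = Real × (Index/100) = 25702 × (146.9/100)
        = 25702 × 1.469 = 37756.2380

37756.2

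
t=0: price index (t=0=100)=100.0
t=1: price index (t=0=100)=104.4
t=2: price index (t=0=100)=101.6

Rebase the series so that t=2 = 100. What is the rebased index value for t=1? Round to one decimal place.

102.8

Rebased(t=1) = 104.4 / 101.6 × 100 = 102.7559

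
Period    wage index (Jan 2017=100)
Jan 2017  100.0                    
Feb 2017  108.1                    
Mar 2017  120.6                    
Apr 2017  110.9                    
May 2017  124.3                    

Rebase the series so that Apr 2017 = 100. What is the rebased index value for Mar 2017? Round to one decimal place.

Rebased(Mar 2017) = 120.6 / 110.9 × 100 = 108.7466

108.7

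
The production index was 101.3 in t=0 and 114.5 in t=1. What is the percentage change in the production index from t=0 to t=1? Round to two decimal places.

13.03%

Change = (114.5 − 101.3) / 101.3 × 100
       = 13.2 / 101.3 × 100 = 13.0306%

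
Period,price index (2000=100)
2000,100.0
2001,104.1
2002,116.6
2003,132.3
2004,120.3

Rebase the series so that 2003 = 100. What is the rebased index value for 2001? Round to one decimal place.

Rebased(2001) = 104.1 / 132.3 × 100 = 78.6848

78.7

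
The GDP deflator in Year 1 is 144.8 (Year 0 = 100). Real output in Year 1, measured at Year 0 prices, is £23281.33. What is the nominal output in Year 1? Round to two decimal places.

Nominal = Real × (Index/100) = 23281.33 × (144.8/100)
        = 23281.33 × 1.448 = 33711.3658

33711.37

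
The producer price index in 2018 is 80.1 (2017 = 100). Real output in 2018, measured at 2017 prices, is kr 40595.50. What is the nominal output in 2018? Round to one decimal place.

32517.0

Nominal = Real × (Index/100) = 40595.50 × (80.1/100)
        = 40595.50 × 0.801 = 32516.9955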